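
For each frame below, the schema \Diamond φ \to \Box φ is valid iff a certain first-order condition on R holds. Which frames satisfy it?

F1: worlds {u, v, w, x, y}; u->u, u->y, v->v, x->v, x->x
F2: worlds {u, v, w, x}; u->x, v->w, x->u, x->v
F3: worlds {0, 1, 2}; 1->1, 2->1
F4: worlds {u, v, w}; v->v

This is the axiom for partial functionality; its first-order frame correspondent is \forall x \forall y \forall z (Rxy \wedge Rxz \to y = z).
F1: fails — u sees both u and y.
F2: fails — x sees both u and v.
F3: satisfies the condition.
F4: satisfies the condition.

F3, F4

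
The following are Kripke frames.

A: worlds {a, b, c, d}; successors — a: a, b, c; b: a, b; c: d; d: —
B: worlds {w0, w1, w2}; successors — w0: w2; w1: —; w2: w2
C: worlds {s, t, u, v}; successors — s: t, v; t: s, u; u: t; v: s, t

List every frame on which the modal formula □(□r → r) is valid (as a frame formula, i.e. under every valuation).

The schema corresponds to shift-reflexivity: ∀x ∀y (Rxy → Ryy).
A: fails — Rcd but not Rdd.
B: satisfies the condition.
C: fails — Rut but not Rtt.
Valid on: B.

B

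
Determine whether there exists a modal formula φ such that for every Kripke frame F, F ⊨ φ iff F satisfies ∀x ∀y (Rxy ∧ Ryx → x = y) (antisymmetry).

No

Any modally definable frame class is closed under surjective bounded morphisms.
The 4-cycle (worlds w0,w1,w2,w3 with w0→w1→w2→w3→w0) is antisymmetric. Sending even-indexed worlds to s and odd-indexed worlds to t is a surjective bounded morphism onto the two-world frame with s↔t, which is not antisymmetric.
Hence antisymmetry is not modally definable.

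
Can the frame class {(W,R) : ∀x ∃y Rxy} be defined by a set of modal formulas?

Yes — defined by □p → ◇p

The condition is seriality. A defining modal formula is □p → ◇p.
Suppose □p→◇p is valid. At any x set V(p)=W. Then □p at x, so ◇p at x, so x has a successor.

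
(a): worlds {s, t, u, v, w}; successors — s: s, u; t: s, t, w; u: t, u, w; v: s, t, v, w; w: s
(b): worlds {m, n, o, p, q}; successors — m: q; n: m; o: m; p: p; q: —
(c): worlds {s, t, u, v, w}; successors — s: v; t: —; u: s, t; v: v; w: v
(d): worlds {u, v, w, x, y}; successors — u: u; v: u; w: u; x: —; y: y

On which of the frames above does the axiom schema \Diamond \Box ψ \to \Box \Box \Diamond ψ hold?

(d)

The schema corresponds to a generalized confluence (Geach) condition: \forall x \forall y \forall z ((xRy \wedge x R^2 z) \to \exists w (yRw \wedge zRw)).
(a): fails — sRu, sR²w but no w* with uRw* and wRw*.
(b): fails — nRm, nR²q but no w with mRw and qRw.
(c): fails — uRt, uR²v but no w* with tRw* and vRw*.
(d): satisfies the condition.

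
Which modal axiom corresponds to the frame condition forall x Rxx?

□r → r

A defining formula is □r → r (the T axiom).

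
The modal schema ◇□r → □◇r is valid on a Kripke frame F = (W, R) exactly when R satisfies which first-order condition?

This schema is the .2 axiom.
It corresponds to convergence: ∀x ∀y ∀z (Rxy ∧ Rxz → ∃w (Ryw ∧ Rzw)).

convergence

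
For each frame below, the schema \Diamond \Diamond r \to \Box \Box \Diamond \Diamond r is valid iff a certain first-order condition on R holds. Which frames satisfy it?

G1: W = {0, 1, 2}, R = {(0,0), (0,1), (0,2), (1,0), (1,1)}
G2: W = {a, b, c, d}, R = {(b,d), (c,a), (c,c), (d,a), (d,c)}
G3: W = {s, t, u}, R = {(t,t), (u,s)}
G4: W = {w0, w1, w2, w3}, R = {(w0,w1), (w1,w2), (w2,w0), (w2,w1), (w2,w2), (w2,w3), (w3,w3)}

G3

This is the axiom for a generalized confluence (Geach) condition; its first-order frame correspondent is \forall x \forall y \forall z ((x R^2 y \wedge x R^2 z) \to \exists w (y = w \wedge z R^2 w)).
G1: fails — 0R²0, 0R²2 but no w with 0=w and 2R²w.
G2: fails — bR²a, bR²a but no w with a=w and aR²w.
G3: condition met.
G4: fails — w1R²w0, w1R²w0 but no w with w0=w and w0R²w.
Valid on: G3.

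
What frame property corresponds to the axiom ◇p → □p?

Suppose ◇p→□p is valid. Take Rxy, Rxz and set V(p)={y}. Then ◇p at x, so □p at x, so p at z, i.e. z=y.
Conversely, any frame satisfying ∀x ∀y ∀z (Rxy ∧ Rxz → y = z) validates the schema.
So the correspondent is partial functionality.

partial functionality: ∀x ∀y ∀z (Rxy ∧ Rxz → y = z)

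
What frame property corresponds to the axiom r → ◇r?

Replacing r by ¬r and contraposing gives the equivalent schema □r → r.
Suppose □r→r is valid. At any x set V(r)={w : Rxw}. Then □r holds at x, so r holds at x, i.e. Rxx.

Reflexivity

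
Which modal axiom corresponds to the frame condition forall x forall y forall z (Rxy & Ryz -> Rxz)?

□q → □□q

The condition is transitivity. The 4 schema □q → □□q defines it.
Suppose □q→□□q is valid. Take Rxy, Ryz and set V(q)={w : Rxw}. Then □q at x, so □□q at x, so □q at y, so q at z, i.e. Rxz.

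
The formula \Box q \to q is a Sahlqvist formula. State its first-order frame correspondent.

reflexivity

Suppose □q→q is valid. At any x set V(q)={w : Rxw}. Then □q holds at x, so q holds at x, i.e. Rxx.
Conversely, on a frame with reflexivity the schema holds at every world under every valuation.
Frame condition: \forall x Rxx.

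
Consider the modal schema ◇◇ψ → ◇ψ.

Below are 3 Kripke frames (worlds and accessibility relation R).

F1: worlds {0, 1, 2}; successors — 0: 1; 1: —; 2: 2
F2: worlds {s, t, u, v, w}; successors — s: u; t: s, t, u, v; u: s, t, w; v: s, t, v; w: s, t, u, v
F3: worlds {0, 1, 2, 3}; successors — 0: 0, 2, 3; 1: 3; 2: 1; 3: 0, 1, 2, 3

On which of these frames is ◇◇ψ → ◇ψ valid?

The schema corresponds to transitivity: ∀x ∀y ∀z (Rxy ∧ Ryz → Rxz).
F1: satisfies the condition.
F2: fails — Ruw and Rwu but not Ruu.
F3: fails — R02 and R21 but not R01.

F1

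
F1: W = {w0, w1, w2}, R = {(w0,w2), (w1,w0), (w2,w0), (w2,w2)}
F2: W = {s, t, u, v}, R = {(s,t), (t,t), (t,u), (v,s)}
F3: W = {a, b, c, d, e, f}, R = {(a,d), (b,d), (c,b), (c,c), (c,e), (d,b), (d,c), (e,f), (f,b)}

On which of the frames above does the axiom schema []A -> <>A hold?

This is the axiom for seriality; its first-order frame correspondent is forall x exists y Rxy.
F1: ✓.
F2: fails — world u has no successor.
F3: ✓.
Valid on: F1, F3.

F1, F3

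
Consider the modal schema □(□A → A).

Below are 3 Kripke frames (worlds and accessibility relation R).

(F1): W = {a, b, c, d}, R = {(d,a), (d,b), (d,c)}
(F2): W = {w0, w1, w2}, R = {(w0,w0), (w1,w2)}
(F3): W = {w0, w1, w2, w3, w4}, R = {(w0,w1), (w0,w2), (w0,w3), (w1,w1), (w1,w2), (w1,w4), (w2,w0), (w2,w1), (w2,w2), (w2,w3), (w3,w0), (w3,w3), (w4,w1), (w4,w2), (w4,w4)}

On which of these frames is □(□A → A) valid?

Frame correspondent (Sahlqvist): ∀x ∀y (Rxy → Ryy) — i.e. shift-reflexivity.
(F1): fails — Rdb but not Rbb.
(F2): fails — Rw1w2 but not Rw2w2.
(F3): fails — Rw3w0 but not Rw0w0.
Valid on no frame.

none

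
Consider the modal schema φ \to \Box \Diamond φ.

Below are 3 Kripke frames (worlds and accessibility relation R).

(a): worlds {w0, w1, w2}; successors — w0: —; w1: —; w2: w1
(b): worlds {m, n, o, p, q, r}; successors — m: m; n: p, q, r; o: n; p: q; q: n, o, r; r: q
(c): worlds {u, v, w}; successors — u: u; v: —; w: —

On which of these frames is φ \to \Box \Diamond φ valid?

Frame correspondent (Sahlqvist): \forall x \forall y (Rxy \to Ryx) — i.e. symmetry.
(a): fails — Rw2w1 but not Rw1w2.
(b): fails — Rnr but not Rrn.
(c): satisfies the condition.
Valid on: (c).

(c)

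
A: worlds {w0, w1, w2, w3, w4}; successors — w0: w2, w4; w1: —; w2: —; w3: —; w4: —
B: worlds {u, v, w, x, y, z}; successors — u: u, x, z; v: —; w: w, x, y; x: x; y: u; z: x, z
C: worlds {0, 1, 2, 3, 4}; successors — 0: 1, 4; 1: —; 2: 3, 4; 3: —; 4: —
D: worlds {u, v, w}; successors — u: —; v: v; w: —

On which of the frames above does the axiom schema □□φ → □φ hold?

This is the axiom for density; its first-order frame correspondent is ∀x ∀y (Rxy → ∃z (Rxz ∧ Rzy)).
A: fails — Rw0w2 but no z with Rw0z and Rzw2.
B: condition met.
C: fails — R01 but no z with R0z and Rz1.
D: condition met.
Valid on: B, D.

B, D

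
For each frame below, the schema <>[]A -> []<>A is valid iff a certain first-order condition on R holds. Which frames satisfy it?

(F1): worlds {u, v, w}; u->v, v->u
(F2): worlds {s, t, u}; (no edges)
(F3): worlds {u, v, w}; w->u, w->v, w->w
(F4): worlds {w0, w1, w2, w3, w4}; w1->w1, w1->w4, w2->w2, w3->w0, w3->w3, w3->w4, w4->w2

Frame correspondent (Sahlqvist): forall x forall y forall z (Rxy & Rxz -> exists w (Ryw & Rzw)) — i.e. convergence.
(F1): condition met.
(F2): condition met.
(F3): fails — Rww and Rwu but w and u have no common successor.
(F4): fails — Rw1w1 and Rw1w4 but w1 and w4 have no common successor.
Valid on: (F1), (F2).

(F1), (F2)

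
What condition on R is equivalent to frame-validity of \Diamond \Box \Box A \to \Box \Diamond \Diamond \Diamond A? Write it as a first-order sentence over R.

\forall x \forall y \forall z ((xRy \wedge xRz) \to \exists w (y R^2 w \wedge z R^3 w))

This is a Sahlqvist (Geach-type) schema ◇^1□^2A → □^1◇^3A.
Minimal-valuation argument: fix x; take any y with xR^1y and any z with xR^1z. Set V(A) to the set of worlds R-reachable from y in exactly 2 steps. Then □^2A holds at y, so the antecedent holds at x; validity forces ◇^3A at z, giving a w with zR^3w and yR^2w.
First-order correspondent: \forall x \forall y \forall z ((xRy \wedge xRz) \to \exists w (y R^2 w \wedge z R^3 w)).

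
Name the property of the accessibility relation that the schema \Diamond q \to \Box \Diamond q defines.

the Euclidean property

Suppose ◇q→□◇q is valid. Take Rxy, Rxz and set V(q)={y}. Then ◇q at x, so □◇q at x, so ◇q at z, so some w with Rzw has q; w=y, i.e. Rzy. By symmetry of the argument, Ryz.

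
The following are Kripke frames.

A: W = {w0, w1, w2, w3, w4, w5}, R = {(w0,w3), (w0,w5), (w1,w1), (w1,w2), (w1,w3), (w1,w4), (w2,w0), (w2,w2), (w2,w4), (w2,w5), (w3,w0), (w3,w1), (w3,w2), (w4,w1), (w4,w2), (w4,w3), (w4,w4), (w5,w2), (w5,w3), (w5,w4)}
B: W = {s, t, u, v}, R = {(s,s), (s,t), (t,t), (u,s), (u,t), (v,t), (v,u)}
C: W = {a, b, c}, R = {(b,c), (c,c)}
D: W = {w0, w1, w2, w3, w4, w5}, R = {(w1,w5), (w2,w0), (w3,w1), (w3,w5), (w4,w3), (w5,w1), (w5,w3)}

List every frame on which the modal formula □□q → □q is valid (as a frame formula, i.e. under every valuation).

Frame correspondent (Sahlqvist): ∀x ∀y (Rxy → ∃z (Rxz ∧ Rzy)) — i.e. density.
A: fails — Rw0w5 but no z with Rw0z and Rzw5.
B: fails — Rvu but no z with Rvz and Rzu.
C: holds.
D: fails — Rw1w5 but no z with Rw1z and Rzw5.

C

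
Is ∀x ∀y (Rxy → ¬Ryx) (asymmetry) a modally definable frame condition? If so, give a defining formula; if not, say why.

Not definable by any modal formula

Modal frame validity is preserved under surjective bounded morphisms.
The 4-cycle (worlds s,t,u,v with s→t→u→v→s) is asymmetric. Mapping every world to a single reflexive point • is a surjective bounded morphism, and the reflexive point is not asymmetric (R•• but asymmetry requires ¬R••).
Hence asymmetry is not modally definable.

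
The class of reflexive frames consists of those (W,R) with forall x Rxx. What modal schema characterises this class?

□ψ → ψ

This is reflexivity; the standard corresponding axiom is T: □ψ → ψ.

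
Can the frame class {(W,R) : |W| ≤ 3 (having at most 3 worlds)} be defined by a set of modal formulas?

Not definable by any modal formula

If a class were modally definable it would be closed under disjoint unions (Goldblatt–Thomason).
Any modal formula valid on each of 4 disjoint one-world frames is valid on their disjoint union (validity is preserved under disjoint unions). Each one-world frame has |W|=1≤3, but the union has |W|=4.
Hence having at most 3 worlds is not modally definable.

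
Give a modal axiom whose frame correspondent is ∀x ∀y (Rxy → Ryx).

q → □◇q

A defining formula is q → □◇q (the B axiom).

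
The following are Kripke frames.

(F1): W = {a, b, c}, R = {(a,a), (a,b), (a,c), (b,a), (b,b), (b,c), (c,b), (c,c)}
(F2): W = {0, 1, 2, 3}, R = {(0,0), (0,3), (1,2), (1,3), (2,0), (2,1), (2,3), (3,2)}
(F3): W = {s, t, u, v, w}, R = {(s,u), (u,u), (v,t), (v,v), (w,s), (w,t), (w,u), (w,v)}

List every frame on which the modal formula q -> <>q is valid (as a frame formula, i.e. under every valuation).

(F1)

The schema corresponds to reflexivity: forall x Rxx.
(F1): holds.
(F2): fails — world 1 does not see itself.
(F3): fails — world s does not see itself.
Valid on: (F1).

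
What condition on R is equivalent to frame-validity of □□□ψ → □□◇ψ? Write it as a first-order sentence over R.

∀x ∀z (xR²z → ∃w (xR³w ∧ zRw))

This is a Sahlqvist (Geach-type) schema ◇^0□^3ψ → □^2◇^1ψ.
First-order correspondent: ∀x ∀z (xR²z → ∃w (xR³w ∧ zRw)).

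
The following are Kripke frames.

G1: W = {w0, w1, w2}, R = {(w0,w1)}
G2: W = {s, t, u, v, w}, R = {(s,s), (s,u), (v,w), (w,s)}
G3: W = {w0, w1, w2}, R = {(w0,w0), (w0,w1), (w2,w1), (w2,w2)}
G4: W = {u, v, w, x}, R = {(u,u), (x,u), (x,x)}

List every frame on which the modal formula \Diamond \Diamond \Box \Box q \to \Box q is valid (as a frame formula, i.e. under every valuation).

This is the axiom for a generalized confluence (Geach) condition; its first-order frame correspondent is \forall x \forall y \forall z ((x R^2 y \wedge xRz) \to \exists w (y R^2 w \wedge z = w)).
G1: satisfies the condition.
G2: fails — sR²u, sRs but no w* with uR²w* and s=w*.
G3: fails — w0R²w1, w0Rw0 but no w with w1R²w and w0=w.
G4: fails — xR²u, xRx but no t with uR²t and x=t.

G1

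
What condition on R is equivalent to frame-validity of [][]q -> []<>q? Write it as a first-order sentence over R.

This is a Sahlqvist (Geach-type) schema ◇^0□^2q → □^1◇^1q.
Minimal-valuation argument: fix x; take any y with xR^0y and any z with xR^1z. Set V(q) to the set of worlds R-reachable from y in exactly 2 steps. Then □^2q holds at y, so the antecedent holds at x; validity forces ◇^1q at z, giving a w with zR^1w and yR^2w.
First-order correspondent: forall x forall z (xRz -> exists w (x R^2 w & zRw)).

forall x forall z (xRz -> exists w (x R^2 w & zRw))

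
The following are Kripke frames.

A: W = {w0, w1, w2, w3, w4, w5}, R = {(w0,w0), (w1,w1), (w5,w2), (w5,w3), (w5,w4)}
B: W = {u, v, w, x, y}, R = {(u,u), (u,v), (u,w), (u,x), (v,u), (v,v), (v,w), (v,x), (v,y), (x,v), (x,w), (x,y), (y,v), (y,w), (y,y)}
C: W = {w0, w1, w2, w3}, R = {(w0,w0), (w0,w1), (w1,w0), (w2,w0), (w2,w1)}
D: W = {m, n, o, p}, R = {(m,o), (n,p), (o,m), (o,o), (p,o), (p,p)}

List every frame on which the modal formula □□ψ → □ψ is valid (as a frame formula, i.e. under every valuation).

B, C, D

Frame correspondent (Sahlqvist): ∀x ∀y (Rxy → ∃z (Rxz ∧ Rzy)) — i.e. density.
A: fails — Rw5w2 but no z with Rw5z and Rzw2.
B: ✓.
C: ✓.
D: ✓.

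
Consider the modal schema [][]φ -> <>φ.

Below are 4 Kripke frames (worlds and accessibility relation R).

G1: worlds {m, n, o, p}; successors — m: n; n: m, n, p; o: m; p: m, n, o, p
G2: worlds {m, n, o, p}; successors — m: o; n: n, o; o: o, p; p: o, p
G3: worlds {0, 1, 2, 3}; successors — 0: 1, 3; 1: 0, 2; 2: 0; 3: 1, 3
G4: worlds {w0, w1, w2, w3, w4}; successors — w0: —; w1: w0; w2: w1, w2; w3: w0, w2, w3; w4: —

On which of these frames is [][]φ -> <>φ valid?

This is the axiom for a generalized confluence (Geach) condition; its first-order frame correspondent is forall x exists w (x R^2 w & xRw).
G1: fails — at o but no w with oR²w and oRw.
G2: holds.
G3: fails — at 2 but no w with 2R²w and 2Rw.
G4: fails — at w0 but no w with w0R²w and w0Rw.

G2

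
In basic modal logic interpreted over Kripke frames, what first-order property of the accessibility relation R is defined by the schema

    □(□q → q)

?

Shift-reflexivity

This is the T□ axiom.
It corresponds to shift-reflexivity: ∀x ∀y (Rxy → Ryy).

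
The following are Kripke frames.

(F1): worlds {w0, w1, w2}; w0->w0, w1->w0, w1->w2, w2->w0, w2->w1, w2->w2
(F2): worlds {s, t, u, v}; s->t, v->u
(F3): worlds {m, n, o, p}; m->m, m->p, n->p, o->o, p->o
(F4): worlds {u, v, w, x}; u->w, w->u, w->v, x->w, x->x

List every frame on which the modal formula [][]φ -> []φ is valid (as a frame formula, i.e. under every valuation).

(F1)

This is the axiom for density; its first-order frame correspondent is forall x forall y (Rxy -> exists z (Rxz & Rzy)).
(F1): holds.
(F2): fails — Rvu but no z with Rvz and Rzu.
(F3): fails — Rnp but no z with Rnz and Rzp.
(F4): fails — Rwu but no z with Rwz and Rzu.
Valid on: (F1).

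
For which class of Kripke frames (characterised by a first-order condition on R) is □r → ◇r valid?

This is the D axiom.
Its frame correspondent is seriality — ∀x ∃y Rxy.

seriality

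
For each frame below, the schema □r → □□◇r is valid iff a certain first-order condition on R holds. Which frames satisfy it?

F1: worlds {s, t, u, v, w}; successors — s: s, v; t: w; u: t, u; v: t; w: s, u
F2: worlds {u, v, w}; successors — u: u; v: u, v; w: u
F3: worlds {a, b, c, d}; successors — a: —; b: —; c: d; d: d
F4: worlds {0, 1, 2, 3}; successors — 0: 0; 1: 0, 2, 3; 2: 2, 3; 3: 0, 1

This is the axiom for a generalized confluence (Geach) condition; its first-order frame correspondent is ∀x ∀z (xR²z → ∃w (xRw ∧ zRw)).
F1: fails — sR²t but no w* with sRw* and tRw*.
F2: satisfies the condition.
F3: satisfies the condition.
F4: fails — 2R²0 but no w with 2Rw and 0Rw.

F2, F3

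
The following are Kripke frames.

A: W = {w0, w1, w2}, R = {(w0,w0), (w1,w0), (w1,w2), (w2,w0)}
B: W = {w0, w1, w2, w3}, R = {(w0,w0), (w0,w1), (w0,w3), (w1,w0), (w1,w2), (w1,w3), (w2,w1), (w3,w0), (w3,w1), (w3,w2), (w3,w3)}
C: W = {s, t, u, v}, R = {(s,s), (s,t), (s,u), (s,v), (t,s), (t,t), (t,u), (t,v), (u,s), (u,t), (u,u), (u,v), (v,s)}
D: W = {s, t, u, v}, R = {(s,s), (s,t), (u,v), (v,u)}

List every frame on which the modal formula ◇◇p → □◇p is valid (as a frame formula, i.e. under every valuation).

Frame correspondent (Sahlqvist): ∀x ∀y ∀z ((xR²y ∧ xRz) → ∃w (y = w ∧ zRw)) — i.e. a generalized confluence (Geach) condition.
A: holds.
B: fails — w0R²w1, w0Rw1 but no w with w1=w and w1Rw.
C: fails — sR²t, sRv but no w with t=w and vRw.
D: fails — sR²s, sRt but no w with s=w and tRw.

A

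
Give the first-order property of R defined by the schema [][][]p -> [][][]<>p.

This is a Sahlqvist (Geach-type) schema ◇^0□^3p → □^3◇^1p.
Minimal-valuation argument: fix x; take any y with xR^0y and any z with xR^3z. Set V(p) to the set of worlds R-reachable from y in exactly 3 steps. Then □^3p holds at y, so the antecedent holds at x; validity forces ◇^1p at z, giving a w with zR^1w and yR^3w.
First-order correspondent: forall x forall z (x R^3 z -> exists w (x R^3 w & zRw)).

forall x forall z (x R^3 z -> exists w (x R^3 w & zRw))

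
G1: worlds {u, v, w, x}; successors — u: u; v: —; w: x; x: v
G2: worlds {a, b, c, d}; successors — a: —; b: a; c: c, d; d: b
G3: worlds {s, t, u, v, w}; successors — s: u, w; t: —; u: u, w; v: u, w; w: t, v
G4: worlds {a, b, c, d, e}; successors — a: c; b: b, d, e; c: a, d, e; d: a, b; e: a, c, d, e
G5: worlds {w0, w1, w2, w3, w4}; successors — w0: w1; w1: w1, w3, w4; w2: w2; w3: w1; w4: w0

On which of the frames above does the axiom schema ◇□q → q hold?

none

This is the axiom for symmetry; its first-order frame correspondent is ∀x ∀y (Rxy → Ryx).
G1: fails — Rwx but not Rxw.
G2: fails — Rdb but not Rbd.
G3: fails — Rwt but not Rtw.
G4: fails — Rcd but not Rdc.
G5: fails — Rw4w0 but not Rw0w4.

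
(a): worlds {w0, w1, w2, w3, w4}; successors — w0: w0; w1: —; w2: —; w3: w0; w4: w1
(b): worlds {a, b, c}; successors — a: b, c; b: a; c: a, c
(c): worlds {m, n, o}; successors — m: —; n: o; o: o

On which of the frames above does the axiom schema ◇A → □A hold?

(a), (c)

This is the axiom for partial functionality; its first-order frame correspondent is ∀x ∀y ∀z (Rxy ∧ Rxz → y = z).
(a): condition met.
(b): fails — a sees both b and c.
(c): condition met.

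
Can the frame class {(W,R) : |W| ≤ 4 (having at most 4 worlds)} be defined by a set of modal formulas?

Modal frame validity is preserved under disjoint unions.
Any modal formula valid on each of 5 disjoint one-world frames is valid on their disjoint union (validity is preserved under disjoint unions). Each one-world frame has |W|=1≤4, but the union has |W|=5.
So no modal formula (or set of formulas) defines exactly the |W|≤4 frames.

No — not modally definable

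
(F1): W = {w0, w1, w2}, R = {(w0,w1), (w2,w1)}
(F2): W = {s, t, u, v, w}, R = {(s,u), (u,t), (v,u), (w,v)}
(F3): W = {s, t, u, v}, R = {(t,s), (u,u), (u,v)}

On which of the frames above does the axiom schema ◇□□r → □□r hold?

(F1)

Frame correspondent (Sahlqvist): ∀x ∀y ∀z ((xRy ∧ xR²z) → ∃w (yR²w ∧ z = w)) — i.e. a generalized confluence (Geach) condition.
(F1): satisfies the condition.
(F2): fails — sRu, sR²t but no w* with uR²w* and t=w*.
(F3): fails — uRv, uR²u but no w with vR²w and u=w.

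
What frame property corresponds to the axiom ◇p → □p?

Suppose ◇p→□p is valid. Take Rxy, Rxz and set V(p)={y}. Then ◇p at x, so □p at x, so p at z, i.e. z=y.

partial functionality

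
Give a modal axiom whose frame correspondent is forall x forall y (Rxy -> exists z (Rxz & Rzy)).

The condition is density. The C4 schema □□r → □r defines it.
Suppose □□r→□r is valid. Take Rxy and set V(r)={w : xR²w}. Then □□r at x, so □r at x, so r at y, i.e. ∃z(Rxz∧Rzy).

□□r → □r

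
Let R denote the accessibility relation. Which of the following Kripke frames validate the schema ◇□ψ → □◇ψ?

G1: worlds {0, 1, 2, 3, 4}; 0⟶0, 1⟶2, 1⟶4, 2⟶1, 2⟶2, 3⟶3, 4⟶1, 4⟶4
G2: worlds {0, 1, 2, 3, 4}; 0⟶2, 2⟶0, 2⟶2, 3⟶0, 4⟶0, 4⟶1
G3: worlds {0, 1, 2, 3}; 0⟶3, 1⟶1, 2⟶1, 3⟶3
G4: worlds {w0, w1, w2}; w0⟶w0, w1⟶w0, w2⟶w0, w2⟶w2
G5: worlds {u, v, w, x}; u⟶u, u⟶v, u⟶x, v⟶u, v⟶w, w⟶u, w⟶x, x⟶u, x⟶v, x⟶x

G1, G3, G4, G5

The schema corresponds to convergence: ∀x ∀y ∀z (Rxy ∧ Rxz → ∃w (Ryw ∧ Rzw)).
G1: satisfies the condition.
G2: fails — R40 and R41 but 0 and 1 have no common successor.
G3: satisfies the condition.
G4: satisfies the condition.
G5: satisfies the condition.
Valid on: G1, G3, G4, G5.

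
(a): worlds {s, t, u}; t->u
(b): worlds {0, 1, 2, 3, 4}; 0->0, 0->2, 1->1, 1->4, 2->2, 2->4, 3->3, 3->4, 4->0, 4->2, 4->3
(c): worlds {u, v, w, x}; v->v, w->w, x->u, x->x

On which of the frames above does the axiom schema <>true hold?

(b)

Frame correspondent (Sahlqvist): forall x exists y Rxy — i.e. seriality.
(a): fails — world s has no successor.
(b): condition met.
(c): fails — world u has no successor.
Valid on: (b).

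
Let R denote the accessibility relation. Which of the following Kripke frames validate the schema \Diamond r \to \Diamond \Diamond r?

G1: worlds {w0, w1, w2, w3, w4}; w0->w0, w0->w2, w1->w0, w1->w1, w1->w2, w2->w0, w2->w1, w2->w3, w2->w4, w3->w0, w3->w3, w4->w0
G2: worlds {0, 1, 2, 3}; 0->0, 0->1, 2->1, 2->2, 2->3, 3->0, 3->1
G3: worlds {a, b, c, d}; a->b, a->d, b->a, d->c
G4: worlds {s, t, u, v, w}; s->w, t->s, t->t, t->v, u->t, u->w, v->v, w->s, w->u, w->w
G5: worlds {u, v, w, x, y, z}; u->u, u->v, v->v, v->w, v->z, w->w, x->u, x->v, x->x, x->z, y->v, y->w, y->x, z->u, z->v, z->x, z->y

This is the axiom for a generalized confluence (Geach) condition; its first-order frame correspondent is \forall x \forall y (xRy \to \exists w (y = w \wedge x R^2 w)).
G1: fails — w2Rw4 but no w with w4=w and w2R²w.
G2: ✓.
G3: fails — aRb but no w with b=w and aR²w.
G4: ✓.
G5: fails — zRy but no t with y=t and zR²t.

G2, G4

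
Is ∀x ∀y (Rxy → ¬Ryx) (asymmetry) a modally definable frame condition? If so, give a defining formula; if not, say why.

Not definable by any modal formula

Modal frame validity is preserved under surjective bounded morphisms.
The 3-cycle (worlds s,t,u with s→t→u→s) is asymmetric. Mapping every world to a single reflexive point • is a surjective bounded morphism, and the reflexive point is not asymmetric (R•• but asymmetry requires ¬R••).
So no modal formula (or set of formulas) defines exactly the asymmetric frames.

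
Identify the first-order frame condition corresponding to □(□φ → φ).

shift-reflexivity: ∀x ∀y (Rxy → Ryy)

Suppose □(□φ→φ) is valid. Take Rxy and set V(φ)={w : Ryw}. Then at y, □φ holds; since □(□φ→φ) at x, □φ→φ at y, so φ at y, i.e. Ryy.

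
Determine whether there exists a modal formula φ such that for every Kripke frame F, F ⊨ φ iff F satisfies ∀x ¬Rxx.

Any modally definable frame class is closed under surjective bounded morphisms.
The 4-cycle (worlds w0,w1,w2,w3 with w0→w1→w2→w3→w0) is irreflexive, and the map sending every world to a single reflexive point • is a surjective bounded morphism (forth: every edge maps to (•,•); back: every world has a successor). So any modal formula valid on the 4-cycle is also valid on the reflexive point, which is not irreflexive.
Hence irreflexivity is not modally definable.

No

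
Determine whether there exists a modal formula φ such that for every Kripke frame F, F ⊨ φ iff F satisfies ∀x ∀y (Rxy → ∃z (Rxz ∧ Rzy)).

Definable; □□q → □q defines it

This is a Sahlqvist condition; the C4 axiom □□q → □q defines it.
Suppose □□q→□q is valid. Take Rxy and set V(q)={w : xR²w}. Then □□q at x, so □q at x, so q at y, i.e. ∃z(Rxz∧Rzy).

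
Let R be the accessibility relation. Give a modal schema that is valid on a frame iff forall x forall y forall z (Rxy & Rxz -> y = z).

This is partial functionality; the standard corresponding axiom is CD: ◇p → □p.
Suppose ◇p→□p is valid. Take Rxy, Rxz and set V(p)={y}. Then ◇p at x, so □p at x, so p at z, i.e. z=y.

◇p → □p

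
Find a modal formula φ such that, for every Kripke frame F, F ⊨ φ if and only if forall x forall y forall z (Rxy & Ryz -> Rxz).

The condition is transitivity. The 4 schema □r → □□r defines it.
Suppose □r→□□r is valid. Take Rxy, Ryz and set V(r)={w : Rxw}. Then □r at x, so □□r at x, so □r at y, so r at z, i.e. Rxz.

□r → □□r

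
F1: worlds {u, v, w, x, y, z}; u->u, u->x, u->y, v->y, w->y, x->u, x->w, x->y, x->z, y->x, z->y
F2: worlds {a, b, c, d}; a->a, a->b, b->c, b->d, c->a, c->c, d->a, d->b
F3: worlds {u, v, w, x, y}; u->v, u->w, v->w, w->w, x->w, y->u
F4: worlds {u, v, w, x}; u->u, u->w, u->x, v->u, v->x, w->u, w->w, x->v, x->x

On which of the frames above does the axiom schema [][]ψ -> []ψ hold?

This is the axiom for density; its first-order frame correspondent is forall x forall y (Rxy -> exists z (Rxz & Rzy)).
F1: fails — Rxw but no t with Rxt and Rtw.
F2: fails — Rbd but no z with Rbz and Rzd.
F3: fails — Ruv but no z with Ruz and Rzv.
F4: satisfies the condition.
Valid on: F4.

F4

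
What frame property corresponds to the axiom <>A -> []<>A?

The Euclidean property

This schema is the 5 axiom.
It corresponds to the Euclidean property: forall x forall y forall z (Rxy & Rxz -> Ryz).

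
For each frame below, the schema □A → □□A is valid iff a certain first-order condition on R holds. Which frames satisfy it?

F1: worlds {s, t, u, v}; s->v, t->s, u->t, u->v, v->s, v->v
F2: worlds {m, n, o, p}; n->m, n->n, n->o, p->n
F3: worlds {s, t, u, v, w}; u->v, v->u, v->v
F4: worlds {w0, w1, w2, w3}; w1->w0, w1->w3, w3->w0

F4

The schema corresponds to transitivity: ∀x ∀y ∀z (Rxy ∧ Ryz → Rxz).
F1: fails — Ruv and Rvs but not Rus.
F2: fails — Rpn and Rnm but not Rpm.
F3: fails — Ruv and Rvu but not Ruu.
F4: satisfies the condition.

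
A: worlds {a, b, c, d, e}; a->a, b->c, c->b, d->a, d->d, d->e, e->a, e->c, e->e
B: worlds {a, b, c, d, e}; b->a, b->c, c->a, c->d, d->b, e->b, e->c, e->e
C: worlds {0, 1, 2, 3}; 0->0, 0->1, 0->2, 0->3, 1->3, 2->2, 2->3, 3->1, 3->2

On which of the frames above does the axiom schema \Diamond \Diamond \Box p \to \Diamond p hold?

The schema corresponds to a generalized confluence (Geach) condition: \forall x \forall y (x R^2 y \to \exists w (yRw \wedge xRw)).
A: fails — dR²c but no w with cRw and dRw.
B: fails — bR²a but no w with aRw and bRw.
C: satisfies the condition.
Valid on: C.

C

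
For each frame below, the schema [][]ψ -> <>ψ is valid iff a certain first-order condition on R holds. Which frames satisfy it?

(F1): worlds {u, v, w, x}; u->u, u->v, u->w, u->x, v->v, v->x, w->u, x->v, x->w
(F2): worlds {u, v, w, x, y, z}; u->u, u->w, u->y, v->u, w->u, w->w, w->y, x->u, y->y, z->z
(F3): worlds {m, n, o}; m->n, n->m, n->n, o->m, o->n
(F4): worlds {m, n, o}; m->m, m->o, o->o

(F1), (F2), (F3)

This is the axiom for a generalized confluence (Geach) condition; its first-order frame correspondent is forall x exists w (x R^2 w & xRw).
(F1): ✓.
(F2): ✓.
(F3): ✓.
(F4): fails — at n but no w with nR²w and nRw.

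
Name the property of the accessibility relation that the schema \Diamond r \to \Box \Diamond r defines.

Suppose ◇r→□◇r is valid. Take Rxy, Rxz and set V(r)={y}. Then ◇r at x, so □◇r at x, so ◇r at z, so some w with Rzw has r; w=y, i.e. Rzy. By symmetry of the argument, Ryz.
Conversely, on a frame with the Euclidean property the schema holds at every world under every valuation.
So the correspondent is the Euclidean property.

The Euclidean property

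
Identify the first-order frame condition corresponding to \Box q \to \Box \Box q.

Suppose □q→□□q is valid. Take Rxy, Ryz and set V(q)={w : Rxw}. Then □q at x, so □□q at x, so □q at y, so q at z, i.e. Rxz.
Conversely, on a frame with transitivity the schema holds at every world under every valuation.
So the correspondent is transitivity.

transitivity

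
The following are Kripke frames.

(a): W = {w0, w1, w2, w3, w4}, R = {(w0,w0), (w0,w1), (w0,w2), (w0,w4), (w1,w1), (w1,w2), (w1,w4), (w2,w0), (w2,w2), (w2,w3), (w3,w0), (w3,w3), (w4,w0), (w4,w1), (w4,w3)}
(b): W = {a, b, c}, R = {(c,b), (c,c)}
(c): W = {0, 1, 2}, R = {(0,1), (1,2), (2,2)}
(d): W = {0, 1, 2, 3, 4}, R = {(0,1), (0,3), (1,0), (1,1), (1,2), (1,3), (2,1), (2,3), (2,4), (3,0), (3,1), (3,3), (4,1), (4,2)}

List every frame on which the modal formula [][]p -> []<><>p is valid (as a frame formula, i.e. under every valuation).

(a), (c), (d)

Frame correspondent (Sahlqvist): forall x forall z (xRz -> exists w (x R^2 w & z R^2 w)) — i.e. a generalized confluence (Geach) condition.
(a): condition met.
(b): fails — cRb but no w with cR²w and bR²w.
(c): condition met.
(d): condition met.
Valid on: (a), (c), (d).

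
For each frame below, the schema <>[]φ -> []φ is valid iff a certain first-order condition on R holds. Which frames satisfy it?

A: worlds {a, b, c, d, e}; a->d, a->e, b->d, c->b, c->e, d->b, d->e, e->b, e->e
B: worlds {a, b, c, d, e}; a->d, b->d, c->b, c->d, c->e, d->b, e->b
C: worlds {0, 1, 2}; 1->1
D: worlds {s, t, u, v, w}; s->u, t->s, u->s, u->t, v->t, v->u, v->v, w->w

C

The schema corresponds to the Euclidean property: forall x forall y forall z (Rxy & Rxz -> Ryz).
A: fails — Rae and Rad but not Red.
B: fails — Rad and Rad but not Rdd.
C: ✓.
D: fails — Rsu and Rsu but not Ruu.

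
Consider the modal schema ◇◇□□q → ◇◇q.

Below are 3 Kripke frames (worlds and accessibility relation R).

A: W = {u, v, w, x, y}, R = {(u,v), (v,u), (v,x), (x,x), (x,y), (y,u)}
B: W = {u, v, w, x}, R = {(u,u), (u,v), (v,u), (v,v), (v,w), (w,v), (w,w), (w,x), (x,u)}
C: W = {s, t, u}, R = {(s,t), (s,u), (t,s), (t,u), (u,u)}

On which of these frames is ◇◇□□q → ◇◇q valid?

This is the axiom for a generalized confluence (Geach) condition; its first-order frame correspondent is ∀x ∀y (xR²y → ∃w (yR²w ∧ xR²w)).
A: fails — xR²y but no t with yR²t and xR²t.
B: holds.
C: holds.
Valid on: B, C.

B, C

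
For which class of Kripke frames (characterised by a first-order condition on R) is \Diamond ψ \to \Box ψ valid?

Partial functionality

Suppose ◇ψ→□ψ is valid. Take Rxy, Rxz and set V(ψ)={y}. Then ◇ψ at x, so □ψ at x, so ψ at z, i.e. z=y.
The converse is a direct semantic check.
So the correspondent is partial functionality.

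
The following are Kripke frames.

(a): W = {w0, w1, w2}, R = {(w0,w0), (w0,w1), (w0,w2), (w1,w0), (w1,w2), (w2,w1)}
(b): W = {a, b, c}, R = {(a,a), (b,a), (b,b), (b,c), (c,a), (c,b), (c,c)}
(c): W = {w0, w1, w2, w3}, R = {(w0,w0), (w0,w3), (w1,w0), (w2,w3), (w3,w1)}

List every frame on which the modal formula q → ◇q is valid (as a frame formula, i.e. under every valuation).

The schema corresponds to reflexivity: ∀x Rxx.
(a): fails — world w1 does not see itself.
(b): satisfies the condition.
(c): fails — world w1 does not see itself.
Valid on: (b).

(b)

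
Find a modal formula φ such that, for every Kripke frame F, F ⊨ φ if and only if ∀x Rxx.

A defining formula is □q → q (the T axiom).
Suppose □q→q is valid. At any x set V(q)={w : Rxw}. Then □q holds at x, so q holds at x, i.e. Rxx.

□q → q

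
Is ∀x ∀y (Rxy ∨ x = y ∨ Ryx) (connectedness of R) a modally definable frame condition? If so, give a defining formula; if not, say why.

Any modally definable frame class is closed under disjoint unions.
Take 3 disjoint single-world reflexive frames: each is trivially connected, but their disjoint union has 3 worlds with no edge between distinct components, so it is not connected.
Hence connectedness of R is not modally definable.

No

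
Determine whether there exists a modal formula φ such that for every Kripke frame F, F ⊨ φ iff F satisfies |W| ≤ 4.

No — not modally definable

If a class were modally definable it would be closed under disjoint unions (Goldblatt–Thomason).
Any modal formula valid on each of 5 disjoint one-world frames is valid on their disjoint union (validity is preserved under disjoint unions). Each one-world frame has |W|=1≤4, but the union has |W|=5.
So the class is not modally definable.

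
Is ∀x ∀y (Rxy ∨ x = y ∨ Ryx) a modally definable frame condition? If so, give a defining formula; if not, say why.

If a class were modally definable it would be closed under disjoint unions (Goldblatt–Thomason).
Take 2 disjoint single-world reflexive frames: each is trivially connected, but their disjoint union has 2 worlds with no edge between distinct components, so it is not connected.
So the class is not modally definable.

Not definable by any modal formula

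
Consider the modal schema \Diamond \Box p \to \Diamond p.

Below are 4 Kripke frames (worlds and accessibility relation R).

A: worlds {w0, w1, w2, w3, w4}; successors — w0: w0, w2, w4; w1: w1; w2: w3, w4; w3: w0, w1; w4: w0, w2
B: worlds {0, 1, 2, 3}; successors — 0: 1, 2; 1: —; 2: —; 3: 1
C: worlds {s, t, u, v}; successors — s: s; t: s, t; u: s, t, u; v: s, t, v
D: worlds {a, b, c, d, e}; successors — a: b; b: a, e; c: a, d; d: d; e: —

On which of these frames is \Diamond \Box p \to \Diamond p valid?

C

This is the axiom for a generalized confluence (Geach) condition; its first-order frame correspondent is \forall x \forall y (xRy \to \exists w (yRw \wedge xRw)).
A: fails — w2Rw3 but no w with w3Rw and w2Rw.
B: fails — 0R1 but no w with 1Rw and 0Rw.
C: ✓.
D: fails — aRb but no w with bRw and aRw.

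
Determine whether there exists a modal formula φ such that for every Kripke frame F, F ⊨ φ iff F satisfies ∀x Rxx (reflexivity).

Definable; □p → p defines it

This is a Sahlqvist condition; the T axiom □p → p defines it.
Suppose □p→p is valid. At any x set V(p)={w : Rxw}. Then □p holds at x, so p holds at x, i.e. Rxx.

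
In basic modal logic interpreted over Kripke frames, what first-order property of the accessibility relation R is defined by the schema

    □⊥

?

This is the Ver axiom.
Its frame correspondent is emptiness of R — ∀x ∀y ¬Rxy.

Emptiness of R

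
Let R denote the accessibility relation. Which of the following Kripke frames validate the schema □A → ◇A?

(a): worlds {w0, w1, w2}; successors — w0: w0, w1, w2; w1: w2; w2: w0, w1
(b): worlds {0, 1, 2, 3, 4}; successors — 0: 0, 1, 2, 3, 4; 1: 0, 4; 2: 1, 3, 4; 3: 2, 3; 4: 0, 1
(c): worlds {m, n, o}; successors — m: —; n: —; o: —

Frame correspondent (Sahlqvist): ∀x ∃y Rxy — i.e. seriality.
(a): condition met.
(b): condition met.
(c): fails — world m has no successor.
Valid on: (a), (b).

(a), (b)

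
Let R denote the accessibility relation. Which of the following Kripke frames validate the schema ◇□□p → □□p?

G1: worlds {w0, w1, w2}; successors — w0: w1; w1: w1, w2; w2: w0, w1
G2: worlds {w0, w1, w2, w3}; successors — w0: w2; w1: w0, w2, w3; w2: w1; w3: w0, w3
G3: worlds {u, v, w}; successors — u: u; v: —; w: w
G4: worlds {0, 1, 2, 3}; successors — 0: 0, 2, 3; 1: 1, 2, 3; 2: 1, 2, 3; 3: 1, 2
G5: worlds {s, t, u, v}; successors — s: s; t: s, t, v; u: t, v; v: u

G3

This is the axiom for a generalized confluence (Geach) condition; its first-order frame correspondent is ∀x ∀y ∀z ((xRy ∧ xR²z) → ∃w (yR²w ∧ z = w)).
G1: fails — w1Rw2, w1R²w0 but no w with w2R²w and w0=w.
G2: fails — w0Rw2, w0R²w1 but no w with w2R²w and w1=w.
G3: condition met.
G4: fails — 0R2, 0R²0 but no w with 2R²w and 0=w.
G5: fails — tRs, tR²t but no w with sR²w and t=w.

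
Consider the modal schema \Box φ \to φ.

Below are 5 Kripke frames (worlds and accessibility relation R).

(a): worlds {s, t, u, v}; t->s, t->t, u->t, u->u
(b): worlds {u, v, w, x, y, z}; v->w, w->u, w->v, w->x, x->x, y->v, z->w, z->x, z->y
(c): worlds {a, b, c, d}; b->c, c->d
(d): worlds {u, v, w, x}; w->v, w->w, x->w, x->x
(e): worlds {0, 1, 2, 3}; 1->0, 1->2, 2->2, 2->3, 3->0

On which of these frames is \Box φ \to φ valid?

The schema corresponds to reflexivity: \forall x Rxx.
(a): fails — world s does not see itself.
(b): fails — world u does not see itself.
(c): fails — world a does not see itself.
(d): fails — world u does not see itself.
(e): fails — world 0 does not see itself.
Valid on no frame.

none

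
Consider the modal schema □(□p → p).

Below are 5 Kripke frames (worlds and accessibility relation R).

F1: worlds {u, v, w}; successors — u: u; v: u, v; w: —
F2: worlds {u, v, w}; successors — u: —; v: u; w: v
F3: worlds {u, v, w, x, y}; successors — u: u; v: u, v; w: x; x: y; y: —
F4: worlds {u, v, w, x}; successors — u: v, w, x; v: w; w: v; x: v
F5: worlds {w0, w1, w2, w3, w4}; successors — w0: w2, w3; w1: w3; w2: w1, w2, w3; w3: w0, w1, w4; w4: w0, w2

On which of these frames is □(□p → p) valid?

F1

Frame correspondent (Sahlqvist): ∀x ∀y (Rxy → Ryy) — i.e. shift-reflexivity.
F1: condition met.
F2: fails — Rvu but not Ruu.
F3: fails — Rwx but not Rxx.
F4: fails — Ruv but not Rvv.
F5: fails — Rw3w1 but not Rw1w1.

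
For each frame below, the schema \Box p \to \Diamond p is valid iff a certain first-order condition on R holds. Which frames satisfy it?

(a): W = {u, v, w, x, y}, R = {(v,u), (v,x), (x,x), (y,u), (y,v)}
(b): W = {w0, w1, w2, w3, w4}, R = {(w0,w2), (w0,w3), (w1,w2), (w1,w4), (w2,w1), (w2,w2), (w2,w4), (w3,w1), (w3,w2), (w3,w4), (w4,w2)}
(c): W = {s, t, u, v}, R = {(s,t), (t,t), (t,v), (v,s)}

(b)

Frame correspondent (Sahlqvist): \forall x \exists y Rxy — i.e. seriality.
(a): fails — world u has no successor.
(b): holds.
(c): fails — world u has no successor.
Valid on: (b).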